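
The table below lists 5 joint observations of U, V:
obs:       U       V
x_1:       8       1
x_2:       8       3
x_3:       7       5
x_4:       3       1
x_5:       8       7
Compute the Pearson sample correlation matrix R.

Step 1 — column means:
  mean(U) = (8 + 8 + 7 + 3 + 8) / 5 = 34/5 = 6.8
  mean(V) = (1 + 3 + 5 + 1 + 7) / 5 = 17/5 = 3.4

Step 2 — sample variances and covariances s[i,j] = (1/(n-1)) · Σ_k (x_{k,i} - mean_i) · (x_{k,j} - mean_j), with n-1 = 4:
  s[U,U] = ((1.2)·(1.2) + (1.2)·(1.2) + (0.2)·(0.2) + (-3.8)·(-3.8) + (1.2)·(1.2)) / 4 = 18.8/4 = 4.7
  s[U,V] = ((1.2)·(-2.4) + (1.2)·(-0.4) + (0.2)·(1.6) + (-3.8)·(-2.4) + (1.2)·(3.6)) / 4 = 10.4/4 = 2.6
  s[V,V] = ((-2.4)·(-2.4) + (-0.4)·(-0.4) + (1.6)·(1.6) + (-2.4)·(-2.4) + (3.6)·(3.6)) / 4 = 27.2/4 = 6.8
  Sample standard deviations s_i = √(s[i,i]):
  s(U) = √(4.7) = 2.1679
  s(V) = √(6.8) = 2.6077

Step 3 — r_{ij} = s_{ij} / (s_i · s_j):
  r[U,U] = 1 (diagonal).
  r[U,V] = 2.6 / (2.1679 · 2.6077) = 2.6 / 5.6533 = 0.4599
  r[V,V] = 1 (diagonal).

R is symmetric with unit diagonal. Assembling:

R = [[1, 0.4599],
 [0.4599, 1]]


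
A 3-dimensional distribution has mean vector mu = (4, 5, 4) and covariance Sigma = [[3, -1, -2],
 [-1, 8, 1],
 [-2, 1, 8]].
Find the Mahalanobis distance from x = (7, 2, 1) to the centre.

Step 1 — centre the observation: (x - mu) = (3, -3, -3).

Step 2 — invert Sigma (cofactor / det for 3×3, or solve directly):
  Sigma^{-1} = [[0.4118, 0.0392, 0.098],
 [0.0392, 0.1307, -0.0065],
 [0.098, -0.0065, 0.1503]].

Step 3 — form the quadratic (x - mu)^T · Sigma^{-1} · (x - mu):
  Sigma^{-1} · (x - mu) = (0.8235, -0.2549, -0.1373).
  (x - mu)^T · [Sigma^{-1} · (x - mu)] = (3)·(0.8235) + (-3)·(-0.2549) + (-3)·(-0.1373) = 3.6471.

Step 4 — take square root: d = √(3.6471) ≈ 1.9097.

d(x, mu) = √(3.6471) ≈ 1.9097


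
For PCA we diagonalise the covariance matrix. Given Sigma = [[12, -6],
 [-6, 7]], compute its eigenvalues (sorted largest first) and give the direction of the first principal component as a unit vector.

Step 1 — characteristic polynomial of 2×2 Sigma:
  det(Sigma - λI) = λ² - trace · λ + det = 0.
  trace = 12 + 7 = 19, det = 12·7 - (-6)² = 48.
Step 2 — discriminant:
  Δ = trace² - 4·det = 361 - 192 = 169.
Step 3 — eigenvalues:
  λ = (trace ± √Δ)/2 = (19 ± 13)/2,
  λ_1 = 16,  λ_2 = 3.

Step 4 — unit eigenvector for λ_1: solve (Sigma - λ_1 I)v = 0. First row:
  (12 - 16)·v_x + (-6)·v_y = 0, i.e. (-4)·v_x + (-6)·v_y = 0,
  so v ∝ (b, λ_1 - a) = (-6, 4); multiply by -1 so the first entry is positive: u = (6, -4).
  ||u|| = √((6)² + (-4)²) = √(52) ≈ 7.2111,
  v_1 = u/||u|| ≈ (0.8321, -0.5547) (||v_1|| = 1).

λ_1 = 16,  λ_2 = 3;  v_1 ≈ (0.8321, -0.5547)


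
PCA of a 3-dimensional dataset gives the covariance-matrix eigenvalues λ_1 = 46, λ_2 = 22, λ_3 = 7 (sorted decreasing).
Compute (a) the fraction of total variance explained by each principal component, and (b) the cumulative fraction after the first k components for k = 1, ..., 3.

Step 1 — total variance = trace(Sigma) = Σ λ_i = 46 + 22 + 7 = 75.

Step 2 — fraction explained by component i = λ_i / Σ λ:
  PC1: 46/75 = 0.6133
  PC2: 22/75 = 0.2933
  PC3: 7/75 = 0.0933

Step 3 — cumulative fraction after k components = (λ_1 + ... + λ_k) / Σ λ:
  k = 1: 46/75 = 0.6133
  k = 2: (46 + 22)/75 = 68/75 = 0.9067
  k = 3: (46 + 22 + 7)/75 = 75/75 = 1

Summary (fraction, with percent):

explained: PC1 0.6133 (61.33%), PC2 0.2933 (29.33%), PC3 0.0933 (9.33%);  cumulative: 0.6133, 0.9067, 1


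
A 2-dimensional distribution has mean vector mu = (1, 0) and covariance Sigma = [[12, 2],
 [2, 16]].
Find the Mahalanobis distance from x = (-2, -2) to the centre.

Step 1 — centre the observation: (x - mu) = (-3, -2).

Step 2 — invert Sigma. det(Sigma) = 12·16 - (2)² = 188.
  Sigma^{-1} = (1/det) · [[d, -b], [-b, a]] = [[0.0851, -0.0106],
 [-0.0106, 0.0638]].

Step 3 — form the quadratic (x - mu)^T · Sigma^{-1} · (x - mu):
  Sigma^{-1} · (x - mu) = (-0.234, -0.0957).
  (x - mu)^T · [Sigma^{-1} · (x - mu)] = (-3)·(-0.234) + (-2)·(-0.0957) = 0.8936.

Step 4 — take square root: d = √(0.8936) ≈ 0.9453.

d(x, mu) = √(0.8936) ≈ 0.9453


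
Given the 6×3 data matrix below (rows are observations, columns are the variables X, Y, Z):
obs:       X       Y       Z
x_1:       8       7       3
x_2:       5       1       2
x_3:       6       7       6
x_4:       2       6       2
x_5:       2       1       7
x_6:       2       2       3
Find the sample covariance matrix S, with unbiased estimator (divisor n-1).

Step 1 — column means:
  mean(X) = (8 + 5 + 6 + 2 + 2 + 2) / 6 = 25/6 = 4.1667
  mean(Y) = (7 + 1 + 7 + 6 + 1 + 2) / 6 = 24/6 = 4
  mean(Z) = (3 + 2 + 6 + 2 + 7 + 3) / 6 = 23/6 = 3.8333

Step 2 — sample covariance S[i,j] = (1/(n-1)) · Σ_k (x_{k,i} - mean_i) · (x_{k,j} - mean_j), with n-1 = 5.
  S[X,X] = ((3.8333)·(3.8333) + (0.8333)·(0.8333) + (1.8333)·(1.8333) + (-2.1667)·(-2.1667) + (-2.1667)·(-2.1667) + (-2.1667)·(-2.1667)) / 5 = 32.8333/5 = 6.5667
  S[X,Y] = ((3.8333)·(3) + (0.8333)·(-3) + (1.8333)·(3) + (-2.1667)·(2) + (-2.1667)·(-3) + (-2.1667)·(-2)) / 5 = 21/5 = 4.2
  S[X,Z] = ((3.8333)·(-0.8333) + (0.8333)·(-1.8333) + (1.8333)·(2.1667) + (-2.1667)·(-1.8333) + (-2.1667)·(3.1667) + (-2.1667)·(-0.8333)) / 5 = -1.8333/5 = -0.3667
  S[Y,Y] = ((3)·(3) + (-3)·(-3) + (3)·(3) + (2)·(2) + (-3)·(-3) + (-2)·(-2)) / 5 = 44/5 = 8.8
  S[Y,Z] = ((3)·(-0.8333) + (-3)·(-1.8333) + (3)·(2.1667) + (2)·(-1.8333) + (-3)·(3.1667) + (-2)·(-0.8333)) / 5 = -2/5 = -0.4
  S[Z,Z] = ((-0.8333)·(-0.8333) + (-1.8333)·(-1.8333) + (2.1667)·(2.1667) + (-1.8333)·(-1.8333) + (3.1667)·(3.1667) + (-0.8333)·(-0.8333)) / 5 = 22.8333/5 = 4.5667

S is symmetric (S[j,i] = S[i,j]). Assembling:

S = [[6.5667, 4.2, -0.3667],
 [4.2, 8.8, -0.4],
 [-0.3667, -0.4, 4.5667]]


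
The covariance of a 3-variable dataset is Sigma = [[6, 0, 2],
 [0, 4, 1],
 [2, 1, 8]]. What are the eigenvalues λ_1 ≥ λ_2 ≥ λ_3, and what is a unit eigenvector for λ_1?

Step 1 — characteristic polynomial p(λ) = det(λI - Sigma) = λ³ - tr·λ² + c_1·λ - det, where tr = trace, c_1 = sum of the principal 2×2 minors, det = det(Sigma):
  tr = 6 + 4 + 8 = 18,
  c_1 = (6·4 - (0)²) + (6·8 - (2)²) + (4·8 - (1)²) = 24 + 44 + 31 = 99,
  det = 6·(4·8 - (1)²) - (0)·((0)·8 - (1)·(2)) + (2)·((0)·(1) - 4·(2)) = 6·(31) - (0)·(-2) + (2)·(-8) = 170.
  So p(λ) = λ³ - 18λ² + 99λ - 170.
Step 2 — look for an integer root (rational root theorem: any rational root is an integer divisor of 170). Testing λ = 5:
  p(5) = 125 - 450 + 495 - 170 = 0  ✓
  Dividing out (λ - 5): p(λ) = (λ - 5)(λ² - 13λ + 34).
Step 3 — remaining eigenvalues from the quadratic λ² - 13λ + 34 = 0:
  Δ = 13² - 4·34 = 169 - 136 = 33,  λ = (13 ± √33)/2 = (13 ± 5.7446)/2 ≈ 9.3723 or 3.6277.
  Sorted: λ_1 = 9.3723,  λ_2 = 5,  λ_3 = 3.6277  (check: sum = 18 = tr ✓).

Step 4 — unit eigenvector for λ_1 ≈ 9.3723: v spans the null space of (Sigma - λ_1 I), whose rows are
  r_1 = (-3.3723, 0, 2),  r_2 = (0, -5.3723, 1),  r_3 = (2, 1, -1.3723).
  v is orthogonal to every row, so take v ∝ r_1 × r_2 = ((0)·(1) - (2)·(-5.3723), (2)·(0) - (-3.3723)·(1), (-3.3723)·(-5.3723) - (0)·(0)) ≈ (10.7446, 3.3723, 18.1168).
  Let u = (10.7446, 3.3723, 18.1168).
  ||u|| = √((10.7446)² + (3.3723)² + (18.1168)²) = √(455.0379) ≈ 21.3316,  v_1 = u/||u|| ≈ (0.5037, 0.1581, 0.8493) (||v_1|| = 1).

λ_1 = 9.3723,  λ_2 = 5,  λ_3 = 3.6277;  v_1 ≈ (0.5037, 0.1581, 0.8493)


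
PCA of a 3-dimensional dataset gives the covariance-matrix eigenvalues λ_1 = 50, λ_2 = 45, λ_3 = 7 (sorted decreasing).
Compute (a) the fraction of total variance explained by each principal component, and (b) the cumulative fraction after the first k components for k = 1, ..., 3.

Step 1 — total variance = trace(Sigma) = Σ λ_i = 50 + 45 + 7 = 102.

Step 2 — fraction explained by component i = λ_i / Σ λ:
  PC1: 50/102 = 0.4902
  PC2: 45/102 = 0.4412
  PC3: 7/102 = 0.0686

Step 3 — cumulative fraction after k components = (λ_1 + ... + λ_k) / Σ λ:
  k = 1: 50/102 = 0.4902
  k = 2: (50 + 45)/102 = 95/102 = 0.9314
  k = 3: (50 + 45 + 7)/102 = 102/102 = 1

Summary (fraction, with percent):

explained: PC1 0.4902 (49.02%), PC2 0.4412 (44.12%), PC3 0.0686 (6.86%);  cumulative: 0.4902, 0.9314, 1


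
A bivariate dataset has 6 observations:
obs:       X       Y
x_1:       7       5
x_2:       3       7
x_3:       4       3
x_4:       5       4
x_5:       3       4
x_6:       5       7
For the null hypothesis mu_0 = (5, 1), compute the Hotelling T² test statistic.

Step 1 — sample mean vector:
  mean(X) = (7 + 3 + 4 + 5 + 3 + 5) / 6 = 27/6 = 4.5
  mean(Y) = (5 + 7 + 3 + 4 + 4 + 7) / 6 = 30/6 = 5
  x̄ = (4.5, 5),  deviation x̄ - mu_0 = (4.5, 5) - (5, 1) = (-0.5, 4).

Step 2 — sample covariance matrix, S[i,j] = (1/(n-1)) · Σ_k (x_{k,i} - mean_i) · (x_{k,j} - mean_j), divisor n-1 = 5:
  S[X,X] = ((2.5)·(2.5) + (-1.5)·(-1.5) + (-0.5)·(-0.5) + (0.5)·(0.5) + (-1.5)·(-1.5) + (0.5)·(0.5)) / 5 = 11.5/5 = 2.3
  S[X,Y] = ((2.5)·(0) + (-1.5)·(2) + (-0.5)·(-2) + (0.5)·(-1) + (-1.5)·(-1) + (0.5)·(2)) / 5 = 0/5 = 0
  S[Y,Y] = ((0)·(0) + (2)·(2) + (-2)·(-2) + (-1)·(-1) + (-1)·(-1) + (2)·(2)) / 5 = 14/5 = 2.8
  S = [[2.3, 0],
 [0, 2.8]].

Step 3 — invert S. det(S) = 2.3·2.8 - (0)² = 6.44.
  S^{-1} = (1/det) · [[d, -b], [-b, a]] = [[0.4348, 0],
 [0, 0.3571]].

Step 4 — quadratic form (x̄ - mu_0)^T · S^{-1} · (x̄ - mu_0):
  S^{-1} · (x̄ - mu_0) = (-0.2174, 1.4286),
  (x̄ - mu_0)^T · [...] = (-0.5)·(-0.2174) + (4)·(1.4286) = 5.823.

Step 5 — scale by n: T² = 6 · 5.823 = 34.9379.

T² ≈ 34.9379


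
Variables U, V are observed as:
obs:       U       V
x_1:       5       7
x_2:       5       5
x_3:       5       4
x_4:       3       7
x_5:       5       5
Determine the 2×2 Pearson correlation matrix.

Step 1 — column means:
  mean(U) = (5 + 5 + 5 + 3 + 5) / 5 = 23/5 = 4.6
  mean(V) = (7 + 5 + 4 + 7 + 5) / 5 = 28/5 = 5.6

Step 2 — sample variances and covariances s[i,j] = (1/(n-1)) · Σ_k (x_{k,i} - mean_i) · (x_{k,j} - mean_j), with n-1 = 4:
  s[U,U] = ((0.4)·(0.4) + (0.4)·(0.4) + (0.4)·(0.4) + (-1.6)·(-1.6) + (0.4)·(0.4)) / 4 = 3.2/4 = 0.8
  s[U,V] = ((0.4)·(1.4) + (0.4)·(-0.6) + (0.4)·(-1.6) + (-1.6)·(1.4) + (0.4)·(-0.6)) / 4 = -2.8/4 = -0.7
  s[V,V] = ((1.4)·(1.4) + (-0.6)·(-0.6) + (-1.6)·(-1.6) + (1.4)·(1.4) + (-0.6)·(-0.6)) / 4 = 7.2/4 = 1.8
  Sample standard deviations s_i = √(s[i,i]):
  s(U) = √(0.8) = 0.8944
  s(V) = √(1.8) = 1.3416

Step 3 — r_{ij} = s_{ij} / (s_i · s_j):
  r[U,U] = 1 (diagonal).
  r[U,V] = -0.7 / (0.8944 · 1.3416) = -0.7 / 1.2 = -0.5833
  r[V,V] = 1 (diagonal).

R is symmetric with unit diagonal. Assembling:

R = [[1, -0.5833],
 [-0.5833, 1]]


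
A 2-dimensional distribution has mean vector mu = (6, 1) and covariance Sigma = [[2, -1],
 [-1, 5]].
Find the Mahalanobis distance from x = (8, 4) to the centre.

Step 1 — centre the observation: (x - mu) = (2, 3).

Step 2 — invert Sigma. det(Sigma) = 2·5 - (-1)² = 9.
  Sigma^{-1} = (1/det) · [[d, -b], [-b, a]] = [[0.5556, 0.1111],
 [0.1111, 0.2222]].

Step 3 — form the quadratic (x - mu)^T · Sigma^{-1} · (x - mu):
  Sigma^{-1} · (x - mu) = (1.4444, 0.8889).
  (x - mu)^T · [Sigma^{-1} · (x - mu)] = (2)·(1.4444) + (3)·(0.8889) = 5.5556.

Step 4 — take square root: d = √(5.5556) ≈ 2.357.

d(x, mu) = √(5.5556) ≈ 2.357


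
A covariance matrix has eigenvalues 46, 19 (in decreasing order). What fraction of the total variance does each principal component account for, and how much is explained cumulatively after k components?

Step 1 — total variance = trace(Sigma) = Σ λ_i = 46 + 19 = 65.

Step 2 — fraction explained by component i = λ_i / Σ λ:
  PC1: 46/65 = 0.7077
  PC2: 19/65 = 0.2923

Step 3 — cumulative fraction after k components = (λ_1 + ... + λ_k) / Σ λ:
  k = 1: 46/65 = 0.7077
  k = 2: (46 + 19)/65 = 65/65 = 1

Summary (fraction, with percent):

explained: PC1 0.7077 (70.77%), PC2 0.2923 (29.23%);  cumulative: 0.7077, 1


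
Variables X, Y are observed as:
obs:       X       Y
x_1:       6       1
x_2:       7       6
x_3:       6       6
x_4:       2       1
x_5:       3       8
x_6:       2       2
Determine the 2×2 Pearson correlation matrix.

Step 1 — column means:
  mean(X) = (6 + 7 + 6 + 2 + 3 + 2) / 6 = 26/6 = 4.3333
  mean(Y) = (1 + 6 + 6 + 1 + 8 + 2) / 6 = 24/6 = 4

Step 2 — sample variances and covariances s[i,j] = (1/(n-1)) · Σ_k (x_{k,i} - mean_i) · (x_{k,j} - mean_j), with n-1 = 5:
  s[X,X] = ((1.6667)·(1.6667) + (2.6667)·(2.6667) + (1.6667)·(1.6667) + (-2.3333)·(-2.3333) + (-1.3333)·(-1.3333) + (-2.3333)·(-2.3333)) / 5 = 25.3333/5 = 5.0667
  s[X,Y] = ((1.6667)·(-3) + (2.6667)·(2) + (1.6667)·(2) + (-2.3333)·(-3) + (-1.3333)·(4) + (-2.3333)·(-2)) / 5 = 10/5 = 2
  s[Y,Y] = ((-3)·(-3) + (2)·(2) + (2)·(2) + (-3)·(-3) + (4)·(4) + (-2)·(-2)) / 5 = 46/5 = 9.2
  Sample standard deviations s_i = √(s[i,i]):
  s(X) = √(5.0667) = 2.2509
  s(Y) = √(9.2) = 3.0332

Step 3 — r_{ij} = s_{ij} / (s_i · s_j):
  r[X,X] = 1 (diagonal).
  r[X,Y] = 2 / (2.2509 · 3.0332) = 2 / 6.8274 = 0.2929
  r[Y,Y] = 1 (diagonal).

R is symmetric with unit diagonal. Assembling:

R = [[1, 0.2929],
 [0.2929, 1]]


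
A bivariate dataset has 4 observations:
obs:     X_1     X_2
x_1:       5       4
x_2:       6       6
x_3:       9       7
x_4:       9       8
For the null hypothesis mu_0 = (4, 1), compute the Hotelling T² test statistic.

Step 1 — sample mean vector:
  mean(X_1) = (5 + 6 + 9 + 9) / 4 = 29/4 = 7.25
  mean(X_2) = (4 + 6 + 7 + 8) / 4 = 25/4 = 6.25
  x̄ = (7.25, 6.25),  deviation x̄ - mu_0 = (7.25, 6.25) - (4, 1) = (3.25, 5.25).

Step 2 — sample covariance matrix, S[i,j] = (1/(n-1)) · Σ_k (x_{k,i} - mean_i) · (x_{k,j} - mean_j), divisor n-1 = 3:
  S[X_1,X_1] = ((-2.25)·(-2.25) + (-1.25)·(-1.25) + (1.75)·(1.75) + (1.75)·(1.75)) / 3 = 12.75/3 = 4.25
  S[X_1,X_2] = ((-2.25)·(-2.25) + (-1.25)·(-0.25) + (1.75)·(0.75) + (1.75)·(1.75)) / 3 = 9.75/3 = 3.25
  S[X_2,X_2] = ((-2.25)·(-2.25) + (-0.25)·(-0.25) + (0.75)·(0.75) + (1.75)·(1.75)) / 3 = 8.75/3 = 2.9167
  S = [[4.25, 3.25],
 [3.25, 2.9167]].

Step 3 — invert S. det(S) = 4.25·2.9167 - (3.25)² = 1.8333.
  S^{-1} = (1/det) · [[d, -b], [-b, a]] = [[1.5909, -1.7727],
 [-1.7727, 2.3182]].

Step 4 — quadratic form (x̄ - mu_0)^T · S^{-1} · (x̄ - mu_0):
  S^{-1} · (x̄ - mu_0) = (-4.1364, 6.4091),
  (x̄ - mu_0)^T · [...] = (3.25)·(-4.1364) + (5.25)·(6.4091) = 20.2045.

Step 5 — scale by n: T² = 4 · 20.2045 = 80.8182.

T² ≈ 80.8182


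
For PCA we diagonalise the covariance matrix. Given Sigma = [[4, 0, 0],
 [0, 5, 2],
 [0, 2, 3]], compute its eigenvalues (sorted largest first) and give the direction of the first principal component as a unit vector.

Step 1 — characteristic polynomial p(λ) = det(λI - Sigma) = λ³ - tr·λ² + c_1·λ - det, where tr = trace, c_1 = sum of the principal 2×2 minors, det = det(Sigma):
  tr = 4 + 5 + 3 = 12,
  c_1 = (4·5 - (0)²) + (4·3 - (0)²) + (5·3 - (2)²) = 20 + 12 + 11 = 43,
  det = 4·(5·3 - (2)²) - (0)·((0)·3 - (2)·(0)) + (0)·((0)·(2) - 5·(0)) = 4·(11) - (0)·(0) + (0)·(0) = 44.
  So p(λ) = λ³ - 12λ² + 43λ - 44.
Step 2 — look for an integer root (rational root theorem: any rational root is an integer divisor of 44). Testing λ = 4:
  p(4) = 64 - 192 + 172 - 44 = 0  ✓
  Dividing out (λ - 4): p(λ) = (λ - 4)(λ² - 8λ + 11).
Step 3 — remaining eigenvalues from the quadratic λ² - 8λ + 11 = 0:
  Δ = 8² - 4·11 = 64 - 44 = 20,  λ = (8 ± √20)/2 = (8 ± 4.4721)/2 ≈ 6.2361 or 1.7639.
  Sorted: λ_1 = 6.2361,  λ_2 = 4,  λ_3 = 1.7639  (check: sum = 12 = tr ✓).

Step 4 — unit eigenvector for λ_1 ≈ 6.2361: v spans the null space of (Sigma - λ_1 I), whose rows are
  r_1 = (-2.2361, 0, 0),  r_2 = (0, -1.2361, 2),  r_3 = (0, 2, -3.2361).
  v is orthogonal to every row, so take v ∝ r_1 × r_2 = ((0)·(2) - (0)·(-1.2361), (0)·(0) - (-2.2361)·(2), (-2.2361)·(-1.2361) - (0)·(0)) ≈ (0, 4.4721, 2.7639).
  Let u = (0, 4.4721, 2.7639).
  ||u|| = √((0)² + (4.4721)² + (2.7639)²) = √(27.6393) ≈ 5.2573,  v_1 = u/||u|| ≈ (0, 0.8507, 0.5257) (||v_1|| = 1).

λ_1 = 6.2361,  λ_2 = 4,  λ_3 = 1.7639;  v_1 ≈ (0, 0.8507, 0.5257)


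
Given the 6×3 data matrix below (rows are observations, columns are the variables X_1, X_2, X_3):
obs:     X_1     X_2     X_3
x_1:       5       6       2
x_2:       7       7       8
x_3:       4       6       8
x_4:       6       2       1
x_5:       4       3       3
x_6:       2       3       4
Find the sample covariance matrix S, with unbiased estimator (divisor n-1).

Step 1 — column means:
  mean(X_1) = (5 + 7 + 4 + 6 + 4 + 2) / 6 = 28/6 = 4.6667
  mean(X_2) = (6 + 7 + 6 + 2 + 3 + 3) / 6 = 27/6 = 4.5
  mean(X_3) = (2 + 8 + 8 + 1 + 3 + 4) / 6 = 26/6 = 4.3333

Step 2 — sample covariance S[i,j] = (1/(n-1)) · Σ_k (x_{k,i} - mean_i) · (x_{k,j} - mean_j), with n-1 = 5.
  S[X_1,X_1] = ((0.3333)·(0.3333) + (2.3333)·(2.3333) + (-0.6667)·(-0.6667) + (1.3333)·(1.3333) + (-0.6667)·(-0.6667) + (-2.6667)·(-2.6667)) / 5 = 15.3333/5 = 3.0667
  S[X_1,X_2] = ((0.3333)·(1.5) + (2.3333)·(2.5) + (-0.6667)·(1.5) + (1.3333)·(-2.5) + (-0.6667)·(-1.5) + (-2.6667)·(-1.5)) / 5 = 7/5 = 1.4
  S[X_1,X_3] = ((0.3333)·(-2.3333) + (2.3333)·(3.6667) + (-0.6667)·(3.6667) + (1.3333)·(-3.3333) + (-0.6667)·(-1.3333) + (-2.6667)·(-0.3333)) / 5 = 2.6667/5 = 0.5333
  S[X_2,X_2] = ((1.5)·(1.5) + (2.5)·(2.5) + (1.5)·(1.5) + (-2.5)·(-2.5) + (-1.5)·(-1.5) + (-1.5)·(-1.5)) / 5 = 21.5/5 = 4.3
  S[X_2,X_3] = ((1.5)·(-2.3333) + (2.5)·(3.6667) + (1.5)·(3.6667) + (-2.5)·(-3.3333) + (-1.5)·(-1.3333) + (-1.5)·(-0.3333)) / 5 = 22/5 = 4.4
  S[X_3,X_3] = ((-2.3333)·(-2.3333) + (3.6667)·(3.6667) + (3.6667)·(3.6667) + (-3.3333)·(-3.3333) + (-1.3333)·(-1.3333) + (-0.3333)·(-0.3333)) / 5 = 45.3333/5 = 9.0667

S is symmetric (S[j,i] = S[i,j]). Assembling:

S = [[3.0667, 1.4, 0.5333],
 [1.4, 4.3, 4.4],
 [0.5333, 4.4, 9.0667]]


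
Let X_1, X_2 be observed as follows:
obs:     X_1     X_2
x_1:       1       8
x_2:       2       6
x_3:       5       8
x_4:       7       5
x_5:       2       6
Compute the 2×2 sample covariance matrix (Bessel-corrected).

Step 1 — column means:
  mean(X_1) = (1 + 2 + 5 + 7 + 2) / 5 = 17/5 = 3.4
  mean(X_2) = (8 + 6 + 8 + 5 + 6) / 5 = 33/5 = 6.6

Step 2 — sample covariance S[i,j] = (1/(n-1)) · Σ_k (x_{k,i} - mean_i) · (x_{k,j} - mean_j), with n-1 = 4.
  S[X_1,X_1] = ((-2.4)·(-2.4) + (-1.4)·(-1.4) + (1.6)·(1.6) + (3.6)·(3.6) + (-1.4)·(-1.4)) / 4 = 25.2/4 = 6.3
  S[X_1,X_2] = ((-2.4)·(1.4) + (-1.4)·(-0.6) + (1.6)·(1.4) + (3.6)·(-1.6) + (-1.4)·(-0.6)) / 4 = -5.2/4 = -1.3
  S[X_2,X_2] = ((1.4)·(1.4) + (-0.6)·(-0.6) + (1.4)·(1.4) + (-1.6)·(-1.6) + (-0.6)·(-0.6)) / 4 = 7.2/4 = 1.8

S is symmetric (S[j,i] = S[i,j]). Assembling:

S = [[6.3, -1.3],
 [-1.3, 1.8]]


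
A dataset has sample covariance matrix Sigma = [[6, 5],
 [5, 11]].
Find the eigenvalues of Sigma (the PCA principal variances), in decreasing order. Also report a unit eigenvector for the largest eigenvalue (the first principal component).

Step 1 — characteristic polynomial of 2×2 Sigma:
  det(Sigma - λI) = λ² - trace · λ + det = 0.
  trace = 6 + 11 = 17, det = 6·11 - (5)² = 41.
Step 2 — discriminant:
  Δ = trace² - 4·det = 289 - 164 = 125.
Step 3 — eigenvalues:
  λ = (trace ± √Δ)/2 = (17 ± 11.1803)/2,
  λ_1 = 14.0902,  λ_2 = 2.9098.

Step 4 — unit eigenvector for λ_1: solve (Sigma - λ_1 I)v = 0. First row:
  (6 - 14.0902)·v_x + (5)·v_y = 0, i.e. (-8.0902)·v_x + (5)·v_y = 0,
  so v ∝ (b, λ_1 - a) = (5, 8.0902) = u.
  ||u|| = √((5)² + (8.0902)²) = √(90.4508) ≈ 9.5106,
  v_1 = u/||u|| ≈ (0.5257, 0.8507) (||v_1|| = 1).

λ_1 = 14.0902,  λ_2 = 2.9098;  v_1 ≈ (0.5257, 0.8507)


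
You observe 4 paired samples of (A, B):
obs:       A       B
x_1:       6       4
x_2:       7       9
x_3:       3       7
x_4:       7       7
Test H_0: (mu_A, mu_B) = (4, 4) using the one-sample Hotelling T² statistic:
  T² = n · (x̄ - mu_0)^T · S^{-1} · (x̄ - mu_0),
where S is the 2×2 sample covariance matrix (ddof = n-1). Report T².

Step 1 — sample mean vector:
  mean(A) = (6 + 7 + 3 + 7) / 4 = 23/4 = 5.75
  mean(B) = (4 + 9 + 7 + 7) / 4 = 27/4 = 6.75
  x̄ = (5.75, 6.75),  deviation x̄ - mu_0 = (5.75, 6.75) - (4, 4) = (1.75, 2.75).

Step 2 — sample covariance matrix, S[i,j] = (1/(n-1)) · Σ_k (x_{k,i} - mean_i) · (x_{k,j} - mean_j), divisor n-1 = 3:
  S[A,A] = ((0.25)·(0.25) + (1.25)·(1.25) + (-2.75)·(-2.75) + (1.25)·(1.25)) / 3 = 10.75/3 = 3.5833
  S[A,B] = ((0.25)·(-2.75) + (1.25)·(2.25) + (-2.75)·(0.25) + (1.25)·(0.25)) / 3 = 1.75/3 = 0.5833
  S[B,B] = ((-2.75)·(-2.75) + (2.25)·(2.25) + (0.25)·(0.25) + (0.25)·(0.25)) / 3 = 12.75/3 = 4.25
  S = [[3.5833, 0.5833],
 [0.5833, 4.25]].

Step 3 — invert S. det(S) = 3.5833·4.25 - (0.5833)² = 14.8889.
  S^{-1} = (1/det) · [[d, -b], [-b, a]] = [[0.2854, -0.0392],
 [-0.0392, 0.2407]].

Step 4 — quadratic form (x̄ - mu_0)^T · S^{-1} · (x̄ - mu_0):
  S^{-1} · (x̄ - mu_0) = (0.3918, 0.5933),
  (x̄ - mu_0)^T · [...] = (1.75)·(0.3918) + (2.75)·(0.5933) = 2.3172.

Step 5 — scale by n: T² = 4 · 2.3172 = 9.2687.

T² ≈ 9.2687


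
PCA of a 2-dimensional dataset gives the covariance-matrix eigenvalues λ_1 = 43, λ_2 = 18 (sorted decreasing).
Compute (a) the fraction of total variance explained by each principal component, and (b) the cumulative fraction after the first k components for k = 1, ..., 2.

Step 1 — total variance = trace(Sigma) = Σ λ_i = 43 + 18 = 61.

Step 2 — fraction explained by component i = λ_i / Σ λ:
  PC1: 43/61 = 0.7049
  PC2: 18/61 = 0.2951

Step 3 — cumulative fraction after k components = (λ_1 + ... + λ_k) / Σ λ:
  k = 1: 43/61 = 0.7049
  k = 2: (43 + 18)/61 = 61/61 = 1

Summary (fraction, with percent):

explained: PC1 0.7049 (70.49%), PC2 0.2951 (29.51%);  cumulative: 0.7049, 1


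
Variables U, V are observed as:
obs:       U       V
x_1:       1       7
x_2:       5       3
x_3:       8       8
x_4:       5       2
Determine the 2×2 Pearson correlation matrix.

Step 1 — column means:
  mean(U) = (1 + 5 + 8 + 5) / 4 = 19/4 = 4.75
  mean(V) = (7 + 3 + 8 + 2) / 4 = 20/4 = 5

Step 2 — sample variances and covariances s[i,j] = (1/(n-1)) · Σ_k (x_{k,i} - mean_i) · (x_{k,j} - mean_j), with n-1 = 3:
  s[U,U] = ((-3.75)·(-3.75) + (0.25)·(0.25) + (3.25)·(3.25) + (0.25)·(0.25)) / 3 = 24.75/3 = 8.25
  s[U,V] = ((-3.75)·(2) + (0.25)·(-2) + (3.25)·(3) + (0.25)·(-3)) / 3 = 1/3 = 0.3333
  s[V,V] = ((2)·(2) + (-2)·(-2) + (3)·(3) + (-3)·(-3)) / 3 = 26/3 = 8.6667
  Sample standard deviations s_i = √(s[i,i]):
  s(U) = √(8.25) = 2.8723
  s(V) = √(8.6667) = 2.9439

Step 3 — r_{ij} = s_{ij} / (s_i · s_j):
  r[U,U] = 1 (diagonal).
  r[U,V] = 0.3333 / (2.8723 · 2.9439) = 0.3333 / 8.4558 = 0.0394
  r[V,V] = 1 (diagonal).

R is symmetric with unit diagonal. Assembling:

R = [[1, 0.0394],
 [0.0394, 1]]


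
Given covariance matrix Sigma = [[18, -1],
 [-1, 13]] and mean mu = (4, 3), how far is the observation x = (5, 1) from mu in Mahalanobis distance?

Step 1 — centre the observation: (x - mu) = (1, -2).

Step 2 — invert Sigma. det(Sigma) = 18·13 - (-1)² = 233.
  Sigma^{-1} = (1/det) · [[d, -b], [-b, a]] = [[0.0558, 0.0043],
 [0.0043, 0.0773]].

Step 3 — form the quadratic (x - mu)^T · Sigma^{-1} · (x - mu):
  Sigma^{-1} · (x - mu) = (0.0472, -0.1502).
  (x - mu)^T · [Sigma^{-1} · (x - mu)] = (1)·(0.0472) + (-2)·(-0.1502) = 0.3476.

Step 4 — take square root: d = √(0.3476) ≈ 0.5896.

d(x, mu) = √(0.3476) ≈ 0.5896


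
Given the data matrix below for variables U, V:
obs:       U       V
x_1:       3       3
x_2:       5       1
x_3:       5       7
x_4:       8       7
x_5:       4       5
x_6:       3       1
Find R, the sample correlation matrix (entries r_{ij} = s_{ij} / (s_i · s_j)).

Step 1 — column means:
  mean(U) = (3 + 5 + 5 + 8 + 4 + 3) / 6 = 28/6 = 4.6667
  mean(V) = (3 + 1 + 7 + 7 + 5 + 1) / 6 = 24/6 = 4

Step 2 — sample variances and covariances s[i,j] = (1/(n-1)) · Σ_k (x_{k,i} - mean_i) · (x_{k,j} - mean_j), with n-1 = 5:
  s[U,U] = ((-1.6667)·(-1.6667) + (0.3333)·(0.3333) + (0.3333)·(0.3333) + (3.3333)·(3.3333) + (-0.6667)·(-0.6667) + (-1.6667)·(-1.6667)) / 5 = 17.3333/5 = 3.4667
  s[U,V] = ((-1.6667)·(-1) + (0.3333)·(-3) + (0.3333)·(3) + (3.3333)·(3) + (-0.6667)·(1) + (-1.6667)·(-3)) / 5 = 16/5 = 3.2
  s[V,V] = ((-1)·(-1) + (-3)·(-3) + (3)·(3) + (3)·(3) + (1)·(1) + (-3)·(-3)) / 5 = 38/5 = 7.6
  Sample standard deviations s_i = √(s[i,i]):
  s(U) = √(3.4667) = 1.8619
  s(V) = √(7.6) = 2.7568

Step 3 — r_{ij} = s_{ij} / (s_i · s_j):
  r[U,U] = 1 (diagonal).
  r[U,V] = 3.2 / (1.8619 · 2.7568) = 3.2 / 5.1329 = 0.6234
  r[V,V] = 1 (diagonal).

R is symmetric with unit diagonal. Assembling:

R = [[1, 0.6234],
 [0.6234, 1]]


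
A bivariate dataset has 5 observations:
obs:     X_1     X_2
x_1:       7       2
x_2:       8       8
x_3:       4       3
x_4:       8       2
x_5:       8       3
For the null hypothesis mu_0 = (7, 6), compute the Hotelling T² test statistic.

Step 1 — sample mean vector:
  mean(X_1) = (7 + 8 + 4 + 8 + 8) / 5 = 35/5 = 7
  mean(X_2) = (2 + 8 + 3 + 2 + 3) / 5 = 18/5 = 3.6
  x̄ = (7, 3.6),  deviation x̄ - mu_0 = (7, 3.6) - (7, 6) = (0, -2.4).

Step 2 — sample covariance matrix, S[i,j] = (1/(n-1)) · Σ_k (x_{k,i} - mean_i) · (x_{k,j} - mean_j), divisor n-1 = 4:
  S[X_1,X_1] = ((0)·(0) + (1)·(1) + (-3)·(-3) + (1)·(1) + (1)·(1)) / 4 = 12/4 = 3
  S[X_1,X_2] = ((0)·(-1.6) + (1)·(4.4) + (-3)·(-0.6) + (1)·(-1.6) + (1)·(-0.6)) / 4 = 4/4 = 1
  S[X_2,X_2] = ((-1.6)·(-1.6) + (4.4)·(4.4) + (-0.6)·(-0.6) + (-1.6)·(-1.6) + (-0.6)·(-0.6)) / 4 = 25.2/4 = 6.3
  S = [[3, 1],
 [1, 6.3]].

Step 3 — invert S. det(S) = 3·6.3 - (1)² = 17.9.
  S^{-1} = (1/det) · [[d, -b], [-b, a]] = [[0.352, -0.0559],
 [-0.0559, 0.1676]].

Step 4 — quadratic form (x̄ - mu_0)^T · S^{-1} · (x̄ - mu_0):
  S^{-1} · (x̄ - mu_0) = (0.1341, -0.4022),
  (x̄ - mu_0)^T · [...] = (0)·(0.1341) + (-2.4)·(-0.4022) = 0.9654.

Step 5 — scale by n: T² = 5 · 0.9654 = 4.8268.

T² ≈ 4.8268


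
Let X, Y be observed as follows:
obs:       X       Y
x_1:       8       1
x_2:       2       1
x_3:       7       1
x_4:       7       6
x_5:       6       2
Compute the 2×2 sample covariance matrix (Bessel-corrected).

Step 1 — column means:
  mean(X) = (8 + 2 + 7 + 7 + 6) / 5 = 30/5 = 6
  mean(Y) = (1 + 1 + 1 + 6 + 2) / 5 = 11/5 = 2.2

Step 2 — sample covariance S[i,j] = (1/(n-1)) · Σ_k (x_{k,i} - mean_i) · (x_{k,j} - mean_j), with n-1 = 4.
  S[X,X] = ((2)·(2) + (-4)·(-4) + (1)·(1) + (1)·(1) + (0)·(0)) / 4 = 22/4 = 5.5
  S[X,Y] = ((2)·(-1.2) + (-4)·(-1.2) + (1)·(-1.2) + (1)·(3.8) + (0)·(-0.2)) / 4 = 5/4 = 1.25
  S[Y,Y] = ((-1.2)·(-1.2) + (-1.2)·(-1.2) + (-1.2)·(-1.2) + (3.8)·(3.8) + (-0.2)·(-0.2)) / 4 = 18.8/4 = 4.7

S is symmetric (S[j,i] = S[i,j]). Assembling:

S = [[5.5, 1.25],
 [1.25, 4.7]]


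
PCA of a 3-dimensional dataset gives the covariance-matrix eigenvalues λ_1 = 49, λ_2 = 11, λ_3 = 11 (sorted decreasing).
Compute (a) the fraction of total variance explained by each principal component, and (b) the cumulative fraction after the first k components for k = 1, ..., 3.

Step 1 — total variance = trace(Sigma) = Σ λ_i = 49 + 11 + 11 = 71.

Step 2 — fraction explained by component i = λ_i / Σ λ:
  PC1: 49/71 = 0.6901
  PC2: 11/71 = 0.1549
  PC3: 11/71 = 0.1549

Step 3 — cumulative fraction after k components = (λ_1 + ... + λ_k) / Σ λ:
  k = 1: 49/71 = 0.6901
  k = 2: (49 + 11)/71 = 60/71 = 0.8451
  k = 3: (49 + 11 + 11)/71 = 71/71 = 1

Summary (fraction, with percent):

explained: PC1 0.6901 (69.01%), PC2 0.1549 (15.49%), PC3 0.1549 (15.49%);  cumulative: 0.6901, 0.8451, 1


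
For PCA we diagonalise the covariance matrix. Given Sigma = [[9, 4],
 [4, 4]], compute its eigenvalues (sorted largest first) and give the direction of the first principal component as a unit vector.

Step 1 — characteristic polynomial of 2×2 Sigma:
  det(Sigma - λI) = λ² - trace · λ + det = 0.
  trace = 9 + 4 = 13, det = 9·4 - (4)² = 20.
Step 2 — discriminant:
  Δ = trace² - 4·det = 169 - 80 = 89.
Step 3 — eigenvalues:
  λ = (trace ± √Δ)/2 = (13 ± 9.434)/2,
  λ_1 = 11.217,  λ_2 = 1.783.

Step 4 — unit eigenvector for λ_1: solve (Sigma - λ_1 I)v = 0. First row:
  (9 - 11.217)·v_x + (4)·v_y = 0, i.e. (-2.217)·v_x + (4)·v_y = 0,
  so v ∝ (b, λ_1 - a) = (4, 2.217) = u.
  ||u|| = √((4)² + (2.217)²) = √(20.915) ≈ 4.5733,
  v_1 = u/||u|| ≈ (0.8746, 0.4848) (||v_1|| = 1).

λ_1 = 11.217,  λ_2 = 1.783;  v_1 ≈ (0.8746, 0.4848)


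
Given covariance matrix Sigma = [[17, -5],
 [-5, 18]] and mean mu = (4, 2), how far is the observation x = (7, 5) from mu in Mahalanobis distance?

Step 1 — centre the observation: (x - mu) = (3, 3).

Step 2 — invert Sigma. det(Sigma) = 17·18 - (-5)² = 281.
  Sigma^{-1} = (1/det) · [[d, -b], [-b, a]] = [[0.0641, 0.0178],
 [0.0178, 0.0605]].

Step 3 — form the quadratic (x - mu)^T · Sigma^{-1} · (x - mu):
  Sigma^{-1} · (x - mu) = (0.2456, 0.2349).
  (x - mu)^T · [Sigma^{-1} · (x - mu)] = (3)·(0.2456) + (3)·(0.2349) = 1.4413.

Step 4 — take square root: d = √(1.4413) ≈ 1.2005.

d(x, mu) = √(1.4413) ≈ 1.2005


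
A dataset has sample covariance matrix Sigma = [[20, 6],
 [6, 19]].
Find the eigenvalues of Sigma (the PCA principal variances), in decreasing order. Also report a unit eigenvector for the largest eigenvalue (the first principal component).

Step 1 — characteristic polynomial of 2×2 Sigma:
  det(Sigma - λI) = λ² - trace · λ + det = 0.
  trace = 20 + 19 = 39, det = 20·19 - (6)² = 344.
Step 2 — discriminant:
  Δ = trace² - 4·det = 1521 - 1376 = 145.
Step 3 — eigenvalues:
  λ = (trace ± √Δ)/2 = (39 ± 12.0416)/2,
  λ_1 = 25.5208,  λ_2 = 13.4792.

Step 4 — unit eigenvector for λ_1: solve (Sigma - λ_1 I)v = 0. First row:
  (20 - 25.5208)·v_x + (6)·v_y = 0, i.e. (-5.5208)·v_x + (6)·v_y = 0,
  so v ∝ (b, λ_1 - a) = (6, 5.5208) = u.
  ||u|| = √((6)² + (5.5208)²) = √(66.4792) ≈ 8.1535,
  v_1 = u/||u|| ≈ (0.7359, 0.6771) (||v_1|| = 1).

λ_1 = 25.5208,  λ_2 = 13.4792;  v_1 ≈ (0.7359, 0.6771)


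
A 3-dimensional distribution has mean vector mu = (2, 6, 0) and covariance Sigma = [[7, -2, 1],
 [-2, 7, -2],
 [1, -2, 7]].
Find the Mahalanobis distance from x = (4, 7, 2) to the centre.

Step 1 — centre the observation: (x - mu) = (2, 1, 2).

Step 2 — invert Sigma (cofactor / det for 3×3, or solve directly):
  Sigma^{-1} = [[0.1562, 0.0417, -0.0104],
 [0.0417, 0.1667, 0.0417],
 [-0.0104, 0.0417, 0.1562]].

Step 3 — form the quadratic (x - mu)^T · Sigma^{-1} · (x - mu):
  Sigma^{-1} · (x - mu) = (0.3333, 0.3333, 0.3333).
  (x - mu)^T · [Sigma^{-1} · (x - mu)] = (2)·(0.3333) + (1)·(0.3333) + (2)·(0.3333) = 1.6667.

Step 4 — take square root: d = √(1.6667) ≈ 1.291.

d(x, mu) = √(1.6667) ≈ 1.291


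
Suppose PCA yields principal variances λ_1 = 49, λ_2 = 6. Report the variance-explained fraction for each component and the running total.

Step 1 — total variance = trace(Sigma) = Σ λ_i = 49 + 6 = 55.

Step 2 — fraction explained by component i = λ_i / Σ λ:
  PC1: 49/55 = 0.8909
  PC2: 6/55 = 0.1091

Step 3 — cumulative fraction after k components = (λ_1 + ... + λ_k) / Σ λ:
  k = 1: 49/55 = 0.8909
  k = 2: (49 + 6)/55 = 55/55 = 1

Summary (fraction, with percent):

explained: PC1 0.8909 (89.09%), PC2 0.1091 (10.91%);  cumulative: 0.8909, 1


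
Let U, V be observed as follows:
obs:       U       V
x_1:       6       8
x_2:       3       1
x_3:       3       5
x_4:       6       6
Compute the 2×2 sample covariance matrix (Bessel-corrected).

Step 1 — column means:
  mean(U) = (6 + 3 + 3 + 6) / 4 = 18/4 = 4.5
  mean(V) = (8 + 1 + 5 + 6) / 4 = 20/4 = 5

Step 2 — sample covariance S[i,j] = (1/(n-1)) · Σ_k (x_{k,i} - mean_i) · (x_{k,j} - mean_j), with n-1 = 3.
  S[U,U] = ((1.5)·(1.5) + (-1.5)·(-1.5) + (-1.5)·(-1.5) + (1.5)·(1.5)) / 3 = 9/3 = 3
  S[U,V] = ((1.5)·(3) + (-1.5)·(-4) + (-1.5)·(0) + (1.5)·(1)) / 3 = 12/3 = 4
  S[V,V] = ((3)·(3) + (-4)·(-4) + (0)·(0) + (1)·(1)) / 3 = 26/3 = 8.6667

S is symmetric (S[j,i] = S[i,j]). Assembling:

S = [[3, 4],
 [4, 8.6667]]


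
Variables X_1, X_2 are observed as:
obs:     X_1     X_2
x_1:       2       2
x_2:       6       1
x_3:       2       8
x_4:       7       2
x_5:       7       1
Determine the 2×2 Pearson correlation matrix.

Step 1 — column means:
  mean(X_1) = (2 + 6 + 2 + 7 + 7) / 5 = 24/5 = 4.8
  mean(X_2) = (2 + 1 + 8 + 2 + 1) / 5 = 14/5 = 2.8

Step 2 — sample variances and covariances s[i,j] = (1/(n-1)) · Σ_k (x_{k,i} - mean_i) · (x_{k,j} - mean_j), with n-1 = 4:
  s[X_1,X_1] = ((-2.8)·(-2.8) + (1.2)·(1.2) + (-2.8)·(-2.8) + (2.2)·(2.2) + (2.2)·(2.2)) / 4 = 26.8/4 = 6.7
  s[X_1,X_2] = ((-2.8)·(-0.8) + (1.2)·(-1.8) + (-2.8)·(5.2) + (2.2)·(-0.8) + (2.2)·(-1.8)) / 4 = -20.2/4 = -5.05
  s[X_2,X_2] = ((-0.8)·(-0.8) + (-1.8)·(-1.8) + (5.2)·(5.2) + (-0.8)·(-0.8) + (-1.8)·(-1.8)) / 4 = 34.8/4 = 8.7
  Sample standard deviations s_i = √(s[i,i]):
  s(X_1) = √(6.7) = 2.5884
  s(X_2) = √(8.7) = 2.9496

Step 3 — r_{ij} = s_{ij} / (s_i · s_j):
  r[X_1,X_1] = 1 (diagonal).
  r[X_1,X_2] = -5.05 / (2.5884 · 2.9496) = -5.05 / 7.6348 = -0.6614
  r[X_2,X_2] = 1 (diagonal).

R is symmetric with unit diagonal. Assembling:

R = [[1, -0.6614],
 [-0.6614, 1]]


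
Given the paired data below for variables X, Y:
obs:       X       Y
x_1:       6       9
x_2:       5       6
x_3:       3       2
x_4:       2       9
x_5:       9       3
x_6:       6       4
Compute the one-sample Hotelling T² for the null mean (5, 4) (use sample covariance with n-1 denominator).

Step 1 — sample mean vector:
  mean(X) = (6 + 5 + 3 + 2 + 9 + 6) / 6 = 31/6 = 5.1667
  mean(Y) = (9 + 6 + 2 + 9 + 3 + 4) / 6 = 33/6 = 5.5
  x̄ = (5.1667, 5.5),  deviation x̄ - mu_0 = (5.1667, 5.5) - (5, 4) = (0.1667, 1.5).

Step 2 — sample covariance matrix, S[i,j] = (1/(n-1)) · Σ_k (x_{k,i} - mean_i) · (x_{k,j} - mean_j), divisor n-1 = 5:
  S[X,X] = ((0.8333)·(0.8333) + (-0.1667)·(-0.1667) + (-2.1667)·(-2.1667) + (-3.1667)·(-3.1667) + (3.8333)·(3.8333) + (0.8333)·(0.8333)) / 5 = 30.8333/5 = 6.1667
  S[X,Y] = ((0.8333)·(3.5) + (-0.1667)·(0.5) + (-2.1667)·(-3.5) + (-3.1667)·(3.5) + (3.8333)·(-2.5) + (0.8333)·(-1.5)) / 5 = -11.5/5 = -2.3
  S[Y,Y] = ((3.5)·(3.5) + (0.5)·(0.5) + (-3.5)·(-3.5) + (3.5)·(3.5) + (-2.5)·(-2.5) + (-1.5)·(-1.5)) / 5 = 45.5/5 = 9.1
  S = [[6.1667, -2.3],
 [-2.3, 9.1]].

Step 3 — invert S. det(S) = 6.1667·9.1 - (-2.3)² = 50.8267.
  S^{-1} = (1/det) · [[d, -b], [-b, a]] = [[0.179, 0.0453],
 [0.0453, 0.1213]].

Step 4 — quadratic form (x̄ - mu_0)^T · S^{-1} · (x̄ - mu_0):
  S^{-1} · (x̄ - mu_0) = (0.0977, 0.1895),
  (x̄ - mu_0)^T · [...] = (0.1667)·(0.0977) + (1.5)·(0.1895) = 0.3006.

Step 5 — scale by n: T² = 6 · 0.3006 = 1.8035.

T² ≈ 1.8035


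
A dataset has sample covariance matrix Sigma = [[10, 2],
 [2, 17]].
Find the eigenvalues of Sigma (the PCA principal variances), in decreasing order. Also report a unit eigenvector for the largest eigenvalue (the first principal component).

Step 1 — characteristic polynomial of 2×2 Sigma:
  det(Sigma - λI) = λ² - trace · λ + det = 0.
  trace = 10 + 17 = 27, det = 10·17 - (2)² = 166.
Step 2 — discriminant:
  Δ = trace² - 4·det = 729 - 664 = 65.
Step 3 — eigenvalues:
  λ = (trace ± √Δ)/2 = (27 ± 8.0623)/2,
  λ_1 = 17.5311,  λ_2 = 9.4689.

Step 4 — unit eigenvector for λ_1: solve (Sigma - λ_1 I)v = 0. First row:
  (10 - 17.5311)·v_x + (2)·v_y = 0, i.e. (-7.5311)·v_x + (2)·v_y = 0,
  so v ∝ (b, λ_1 - a) = (2, 7.5311) = u.
  ||u|| = √((2)² + (7.5311)²) = √(60.7179) ≈ 7.7922,
  v_1 = u/||u|| ≈ (0.2567, 0.9665) (||v_1|| = 1).

λ_1 = 17.5311,  λ_2 = 9.4689;  v_1 ≈ (0.2567, 0.9665)


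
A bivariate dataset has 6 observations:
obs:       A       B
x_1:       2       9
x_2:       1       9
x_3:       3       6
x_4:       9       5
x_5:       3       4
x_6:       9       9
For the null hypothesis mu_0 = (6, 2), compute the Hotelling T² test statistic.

Step 1 — sample mean vector:
  mean(A) = (2 + 1 + 3 + 9 + 3 + 9) / 6 = 27/6 = 4.5
  mean(B) = (9 + 9 + 6 + 5 + 4 + 9) / 6 = 42/6 = 7
  x̄ = (4.5, 7),  deviation x̄ - mu_0 = (4.5, 7) - (6, 2) = (-1.5, 5).

Step 2 — sample covariance matrix, S[i,j] = (1/(n-1)) · Σ_k (x_{k,i} - mean_i) · (x_{k,j} - mean_j), divisor n-1 = 5:
  S[A,A] = ((-2.5)·(-2.5) + (-3.5)·(-3.5) + (-1.5)·(-1.5) + (4.5)·(4.5) + (-1.5)·(-1.5) + (4.5)·(4.5)) / 5 = 63.5/5 = 12.7
  S[A,B] = ((-2.5)·(2) + (-3.5)·(2) + (-1.5)·(-1) + (4.5)·(-2) + (-1.5)·(-3) + (4.5)·(2)) / 5 = -6/5 = -1.2
  S[B,B] = ((2)·(2) + (2)·(2) + (-1)·(-1) + (-2)·(-2) + (-3)·(-3) + (2)·(2)) / 5 = 26/5 = 5.2
  S = [[12.7, -1.2],
 [-1.2, 5.2]].

Step 3 — invert S. det(S) = 12.7·5.2 - (-1.2)² = 64.6.
  S^{-1} = (1/det) · [[d, -b], [-b, a]] = [[0.0805, 0.0186],
 [0.0186, 0.1966]].

Step 4 — quadratic form (x̄ - mu_0)^T · S^{-1} · (x̄ - mu_0):
  S^{-1} · (x̄ - mu_0) = (-0.0279, 0.9551),
  (x̄ - mu_0)^T · [...] = (-1.5)·(-0.0279) + (5)·(0.9551) = 4.8173.

Step 5 — scale by n: T² = 6 · 4.8173 = 28.904.

T² ≈ 28.904


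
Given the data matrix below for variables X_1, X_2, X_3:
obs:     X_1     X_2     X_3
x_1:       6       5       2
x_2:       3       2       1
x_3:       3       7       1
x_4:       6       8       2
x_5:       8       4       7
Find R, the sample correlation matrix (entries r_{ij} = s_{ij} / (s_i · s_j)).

Step 1 — column means:
  mean(X_1) = (6 + 3 + 3 + 6 + 8) / 5 = 26/5 = 5.2
  mean(X_2) = (5 + 2 + 7 + 8 + 4) / 5 = 26/5 = 5.2
  mean(X_3) = (2 + 1 + 1 + 2 + 7) / 5 = 13/5 = 2.6

Step 2 — sample variances and covariances s[i,j] = (1/(n-1)) · Σ_k (x_{k,i} - mean_i) · (x_{k,j} - mean_j), with n-1 = 4:
  s[X_1,X_1] = ((0.8)·(0.8) + (-2.2)·(-2.2) + (-2.2)·(-2.2) + (0.8)·(0.8) + (2.8)·(2.8)) / 4 = 18.8/4 = 4.7
  s[X_1,X_2] = ((0.8)·(-0.2) + (-2.2)·(-3.2) + (-2.2)·(1.8) + (0.8)·(2.8) + (2.8)·(-1.2)) / 4 = 1.8/4 = 0.45
  s[X_1,X_3] = ((0.8)·(-0.6) + (-2.2)·(-1.6) + (-2.2)·(-1.6) + (0.8)·(-0.6) + (2.8)·(4.4)) / 4 = 18.4/4 = 4.6
  s[X_2,X_2] = ((-0.2)·(-0.2) + (-3.2)·(-3.2) + (1.8)·(1.8) + (2.8)·(2.8) + (-1.2)·(-1.2)) / 4 = 22.8/4 = 5.7
  s[X_2,X_3] = ((-0.2)·(-0.6) + (-3.2)·(-1.6) + (1.8)·(-1.6) + (2.8)·(-0.6) + (-1.2)·(4.4)) / 4 = -4.6/4 = -1.15
  s[X_3,X_3] = ((-0.6)·(-0.6) + (-1.6)·(-1.6) + (-1.6)·(-1.6) + (-0.6)·(-0.6) + (4.4)·(4.4)) / 4 = 25.2/4 = 6.3
  Sample standard deviations s_i = √(s[i,i]):
  s(X_1) = √(4.7) = 2.1679
  s(X_2) = √(5.7) = 2.3875
  s(X_3) = √(6.3) = 2.51

Step 3 — r_{ij} = s_{ij} / (s_i · s_j):
  r[X_1,X_1] = 1 (diagonal).
  r[X_1,X_2] = 0.45 / (2.1679 · 2.3875) = 0.45 / 5.1759 = 0.0869
  r[X_1,X_3] = 4.6 / (2.1679 · 2.51) = 4.6 / 5.4415 = 0.8454
  r[X_2,X_2] = 1 (diagonal).
  r[X_2,X_3] = -1.15 / (2.3875 · 2.51) = -1.15 / 5.9925 = -0.1919
  r[X_3,X_3] = 1 (diagonal).

R is symmetric with unit diagonal. Assembling:

R = [[1, 0.0869, 0.8454],
 [0.0869, 1, -0.1919],
 [0.8454, -0.1919, 1]]


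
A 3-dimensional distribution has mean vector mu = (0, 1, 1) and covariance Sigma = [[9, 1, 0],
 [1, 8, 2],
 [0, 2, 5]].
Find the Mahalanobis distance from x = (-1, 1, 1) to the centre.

Step 1 — centre the observation: (x - mu) = (-1, 0, 0).

Step 2 — invert Sigma (cofactor / det for 3×3, or solve directly):
  Sigma^{-1} = [[0.1129, -0.0157, 0.0063],
 [-0.0157, 0.1411, -0.0564],
 [0.0063, -0.0564, 0.2226]].

Step 3 — form the quadratic (x - mu)^T · Sigma^{-1} · (x - mu):
  Sigma^{-1} · (x - mu) = (-0.1129, 0.0157, -0.0063).
  (x - mu)^T · [Sigma^{-1} · (x - mu)] = (-1)·(-0.1129) + (0)·(0.0157) + (0)·(-0.0063) = 0.1129.

Step 4 — take square root: d = √(0.1129) ≈ 0.3359.

d(x, mu) = √(0.1129) ≈ 0.3359


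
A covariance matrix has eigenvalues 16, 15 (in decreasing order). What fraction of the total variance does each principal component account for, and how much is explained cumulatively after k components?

Step 1 — total variance = trace(Sigma) = Σ λ_i = 16 + 15 = 31.

Step 2 — fraction explained by component i = λ_i / Σ λ:
  PC1: 16/31 = 0.5161
  PC2: 15/31 = 0.4839

Step 3 — cumulative fraction after k components = (λ_1 + ... + λ_k) / Σ λ:
  k = 1: 16/31 = 0.5161
  k = 2: (16 + 15)/31 = 31/31 = 1

Summary (fraction, with percent):

explained: PC1 0.5161 (51.61%), PC2 0.4839 (48.39%);  cumulative: 0.5161, 1
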